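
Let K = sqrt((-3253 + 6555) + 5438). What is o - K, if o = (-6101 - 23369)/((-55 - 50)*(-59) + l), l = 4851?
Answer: -2105/789 - 2*sqrt(2185) ≈ -96.156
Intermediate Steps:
K = 2*sqrt(2185) (K = sqrt(3302 + 5438) = sqrt(8740) = 2*sqrt(2185) ≈ 93.488)
o = -2105/789 (o = (-6101 - 23369)/((-55 - 50)*(-59) + 4851) = -29470/(-105*(-59) + 4851) = -29470/(6195 + 4851) = -29470/11046 = -29470*1/11046 = -2105/789 ≈ -2.6679)
o - K = -2105/789 - 2*sqrt(2185)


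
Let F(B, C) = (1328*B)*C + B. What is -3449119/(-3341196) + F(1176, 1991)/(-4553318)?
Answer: -740958238062533/1086680563452 ≈ -681.85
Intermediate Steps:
F(B, C) = B + 1328*B*C (F(B, C) = 1328*B*C + B = B + 1328*B*C)
-3449119/(-3341196) + F(1176, 1991)/(-4553318) = -3449119/(-3341196) + (1176*(1 + 1328*1991))/(-4553318) = -3449119*(-1/3341196) + (1176*(1 + 2644048))*(-1/4553318) = 3449119/3341196 + (1176*2644049)*(-1/4553318) = 3449119/3341196 + 3109401624*(-1/4553318) = 3449119/3341196 - 222100116/325237 = -740958238062533/1086680563452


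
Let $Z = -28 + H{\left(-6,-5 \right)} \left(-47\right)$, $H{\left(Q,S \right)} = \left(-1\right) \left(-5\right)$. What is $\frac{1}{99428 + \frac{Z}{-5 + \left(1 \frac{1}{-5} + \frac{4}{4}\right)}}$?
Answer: $\frac{21}{2089303} \approx 1.0051 \cdot 10^{-5}$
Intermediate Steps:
$H{\left(Q,S \right)} = 5$
$Z = -263$ ($Z = -28 + 5 \left(-47\right) = -28 - 235 = -263$)
$\frac{1}{99428 + \frac{Z}{-5 + \left(1 \frac{1}{-5} + \frac{4}{4}\right)}} = \frac{1}{99428 - \frac{263}{-5 + \left(1 \frac{1}{-5} + \frac{4}{4}\right)}} = \frac{1}{99428 - \frac{263}{-5 + \left(1 \left(- \frac{1}{5}\right) + 4 \cdot \frac{1}{4}\right)}} = \frac{1}{99428 - \frac{263}{-5 + \left(- \frac{1}{5} + 1\right)}} = \frac{1}{99428 - \frac{263}{-5 + \frac{4}{5}}} = \frac{1}{99428 - \frac{263}{- \frac{21}{5}}} = \frac{1}{99428 - - \frac{1315}{21}} = \frac{1}{99428 + \frac{1315}{21}} = \frac{1}{\frac{2089303}{21}} = \frac{21}{2089303}$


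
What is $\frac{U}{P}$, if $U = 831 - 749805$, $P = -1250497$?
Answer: $\frac{748974}{1250497} \approx 0.59894$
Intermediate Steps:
$U = -748974$ ($U = 831 - 749805 = -748974$)
$\frac{U}{P} = - \frac{748974}{-1250497} = \left(-748974\right) \left(- \frac{1}{1250497}\right) = \frac{748974}{1250497}$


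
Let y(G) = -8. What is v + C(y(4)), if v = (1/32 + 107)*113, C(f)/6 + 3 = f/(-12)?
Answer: 386577/32 ≈ 12081.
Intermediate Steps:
C(f) = -18 - f/2 (C(f) = -18 + 6*(f/(-12)) = -18 + 6*(f*(-1/12)) = -18 + 6*(-f/12) = -18 - f/2)
v = 387025/32 (v = (1/32 + 107)*113 = (3425/32)*113 = 387025/32 ≈ 12095.)
v + C(y(4)) = 387025/32 + (-18 - ½*(-8)) = 387025/32 + (-18 + 4) = 387025/32 - 14 = 386577/32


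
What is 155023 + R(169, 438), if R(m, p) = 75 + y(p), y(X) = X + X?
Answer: 155974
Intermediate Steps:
y(X) = 2*X
R(m, p) = 75 + 2*p
155023 + R(169, 438) = 155023 + (75 + 2*438) = 155023 + (75 + 876) = 155023 + 951 = 155974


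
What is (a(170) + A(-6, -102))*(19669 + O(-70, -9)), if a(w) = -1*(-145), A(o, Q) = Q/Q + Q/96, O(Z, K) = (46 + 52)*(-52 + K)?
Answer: 31749429/16 ≈ 1.9843e+6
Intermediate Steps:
O(Z, K) = -5096 + 98*K (O(Z, K) = 98*(-52 + K) = -5096 + 98*K)
A(o, Q) = 1 + Q/96 (A(o, Q) = 1 + Q*(1/96) = 1 + Q/96)
a(w) = 145
(a(170) + A(-6, -102))*(19669 + O(-70, -9)) = (145 + (1 + (1/96)*(-102)))*(19669 + (-5096 + 98*(-9))) = (145 + (1 - 17/16))*(19669 + (-5096 - 882)) = (145 - 1/16)*(19669 - 5978) = (2319/16)*13691 = 31749429/16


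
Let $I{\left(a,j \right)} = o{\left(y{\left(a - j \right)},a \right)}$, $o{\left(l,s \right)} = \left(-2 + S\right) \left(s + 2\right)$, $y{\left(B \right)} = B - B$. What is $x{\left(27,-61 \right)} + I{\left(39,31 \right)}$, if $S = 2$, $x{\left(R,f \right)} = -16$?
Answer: $-16$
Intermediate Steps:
$y{\left(B \right)} = 0$
$o{\left(l,s \right)} = 0$ ($o{\left(l,s \right)} = \left(-2 + 2\right) \left(s + 2\right) = 0 \left(2 + s\right) = 0$)
$I{\left(a,j \right)} = 0$
$x{\left(27,-61 \right)} + I{\left(39,31 \right)} = -16 + 0 = -16$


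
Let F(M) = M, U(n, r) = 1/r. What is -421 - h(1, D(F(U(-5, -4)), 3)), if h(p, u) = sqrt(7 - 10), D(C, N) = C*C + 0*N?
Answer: -421 - I*sqrt(3) ≈ -421.0 - 1.732*I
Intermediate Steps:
D(C, N) = C**2 (D(C, N) = C**2 + 0 = C**2)
h(p, u) = I*sqrt(3) (h(p, u) = sqrt(-3) = I*sqrt(3))
-421 - h(1, D(F(U(-5, -4)), 3)) = -421 - I*sqrt(3)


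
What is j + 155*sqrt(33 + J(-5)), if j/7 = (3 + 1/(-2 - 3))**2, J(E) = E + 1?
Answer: 1372/25 + 155*sqrt(29) ≈ 889.58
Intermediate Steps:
J(E) = 1 + E
j = 1372/25 (j = 7*(3 + 1/(-2 - 3))**2 = 7*(3 + 1/(-5))**2 = 7*(3 - 1/5)**2 = 7*(14/5)**2 = 7*(196/25) = 1372/25 ≈ 54.880)
j + 155*sqrt(33 + J(-5)) = 1372/25 + 155*sqrt(33 + (1 - 5)) = 1372/25 + 155*sqrt(33 - 4) = 1372/25 + 155*sqrt(29)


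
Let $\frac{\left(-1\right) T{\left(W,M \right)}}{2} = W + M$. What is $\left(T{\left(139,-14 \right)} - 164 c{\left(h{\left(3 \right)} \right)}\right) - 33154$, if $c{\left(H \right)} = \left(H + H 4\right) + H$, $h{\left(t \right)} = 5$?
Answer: $-38324$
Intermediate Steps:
$T{\left(W,M \right)} = - 2 M - 2 W$ ($T{\left(W,M \right)} = - 2 \left(W + M\right) = - 2 \left(M + W\right) = - 2 M - 2 W$)
$c{\left(H \right)} = 6 H$ ($c{\left(H \right)} = \left(H + 4 H\right) + H = 5 H + H = 6 H$)
$\left(T{\left(139,-14 \right)} - 164 c{\left(h{\left(3 \right)} \right)}\right) - 33154 = \left(\left(\left(-2\right) \left(-14\right) - 278\right) - 164 \cdot 6 \cdot 5\right) - 33154 = \left(\left(28 - 278\right) - 4920\right) - 33154 = \left(-250 - 4920\right) - 33154 = -5170 - 33154 = -38324$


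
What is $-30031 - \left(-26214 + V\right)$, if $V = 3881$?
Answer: $-7698$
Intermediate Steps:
$-30031 - \left(-26214 + V\right) = -30031 + \left(21446 - \left(\left(787 - 5555\right) + 3881\right)\right) = -30031 + \left(21446 - \left(-4768 + 3881\right)\right) = -30031 + \left(21446 - -887\right) = -30031 + \left(21446 + 887\right) = -30031 + 22333 = -7698$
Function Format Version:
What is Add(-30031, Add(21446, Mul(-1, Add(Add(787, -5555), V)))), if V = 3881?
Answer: -7698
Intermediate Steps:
Add(-30031, Add(21446, Mul(-1, Add(Add(787, -5555), V)))) = Add(-30031, Add(21446, Mul(-1, Add(Add(787, -5555), 3881)))) = Add(-30031, Add(21446, Mul(-1, Add(-4768, 3881)))) = Add(-30031, Add(21446, Mul(-1, -887))) = Add(-30031, Add(21446, 887)) = Add(-30031, 22333) = -7698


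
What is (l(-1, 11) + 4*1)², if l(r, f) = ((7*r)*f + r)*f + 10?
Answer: 712336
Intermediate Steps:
l(r, f) = 10 + f*(r + 7*f*r) (l(r, f) = (7*f*r + r)*f + 10 = (r + 7*f*r)*f + 10 = f*(r + 7*f*r) + 10 = 10 + f*(r + 7*f*r))
(l(-1, 11) + 4*1)² = ((10 + 11*(-1) + 7*(-1)*11²) + 4*1)² = ((10 - 11 + 7*(-1)*121) + 4)² = ((10 - 11 - 847) + 4)² = (-848 + 4)² = (-844)² = 712336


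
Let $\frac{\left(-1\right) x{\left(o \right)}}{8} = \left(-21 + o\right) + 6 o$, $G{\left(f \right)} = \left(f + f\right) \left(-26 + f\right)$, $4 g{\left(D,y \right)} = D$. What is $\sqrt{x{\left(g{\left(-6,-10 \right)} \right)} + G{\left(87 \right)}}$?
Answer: $\sqrt{10866} \approx 104.24$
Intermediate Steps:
$g{\left(D,y \right)} = \frac{D}{4}$
$G{\left(f \right)} = 2 f \left(-26 + f\right)$
$x{\left(o \right)} = 168 - 56 o$ ($x{\left(o \right)} = - 8 \left(\left(-21 + o\right) + 6 o\right) = - 8 \left(-21 + 7 o\right) = 168 - 56 o$)
$\sqrt{x{\left(g{\left(-6,-10 \right)} \right)} + G{\left(87 \right)}} = \sqrt{\left(168 - 56 \cdot \frac{1}{4} \left(-6\right)\right) + 2 \cdot 87 \left(-26 + 87\right)} = \sqrt{\left(168 - -84\right) + 2 \cdot 87 \cdot 61} = \sqrt{\left(168 + 84\right) + 10614} = \sqrt{252 + 10614} = \sqrt{10866}$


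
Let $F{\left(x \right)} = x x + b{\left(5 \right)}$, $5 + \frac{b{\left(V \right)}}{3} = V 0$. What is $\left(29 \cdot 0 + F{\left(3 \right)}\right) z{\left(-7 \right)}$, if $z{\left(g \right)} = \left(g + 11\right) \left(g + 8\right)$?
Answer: $-24$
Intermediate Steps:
$b{\left(V \right)} = -15$ ($b{\left(V \right)} = -15 + 3 V 0 = -15 + 3 \cdot 0 = -15 + 0 = -15$)
$z{\left(g \right)} = \left(8 + g\right) \left(11 + g\right)$ ($z{\left(g \right)} = \left(11 + g\right) \left(8 + g\right) = \left(8 + g\right) \left(11 + g\right)$)
$F{\left(x \right)} = -15 + x^{2}$ ($F{\left(x \right)} = x x - 15 = x^{2} - 15 = -15 + x^{2}$)
$\left(29 \cdot 0 + F{\left(3 \right)}\right) z{\left(-7 \right)} = \left(29 \cdot 0 - \left(15 - 3^{2}\right)\right) \left(88 + \left(-7\right)^{2} + 19 \left(-7\right)\right) = \left(0 + \left(-15 + 9\right)\right) \left(88 + 49 - 133\right) = \left(0 - 6\right) 4 = \left(-6\right) 4 = -24$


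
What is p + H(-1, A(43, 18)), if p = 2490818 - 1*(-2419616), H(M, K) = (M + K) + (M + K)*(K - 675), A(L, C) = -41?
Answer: 4940464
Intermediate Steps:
H(M, K) = K + M + (-675 + K)*(K + M) (H(M, K) = (K + M) + (K + M)*(-675 + K) = (K + M) + (-675 + K)*(K + M) = K + M + (-675 + K)*(K + M))
p = 4910434 (p = 2490818 + 2419616 = 4910434)
p + H(-1, A(43, 18)) = 4910434 + ((-41)² - 674*(-41) - 674*(-1) - 41*(-1)) = 4910434 + (1681 + 27634 + 674 + 41) = 4910434 + 30030 = 4940464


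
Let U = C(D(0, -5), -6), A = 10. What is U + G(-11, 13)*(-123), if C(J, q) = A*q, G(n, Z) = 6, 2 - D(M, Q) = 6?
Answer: -798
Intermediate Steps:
D(M, Q) = -4 (D(M, Q) = 2 - 1*6 = 2 - 6 = -4)
C(J, q) = 10*q
U = -60 (U = 10*(-6) = -60)
U + G(-11, 13)*(-123) = -60 + 6*(-123) = -60 - 738 = -798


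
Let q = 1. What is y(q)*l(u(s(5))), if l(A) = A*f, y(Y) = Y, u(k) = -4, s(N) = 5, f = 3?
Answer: -12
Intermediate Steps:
l(A) = 3*A (l(A) = A*3 = 3*A)
y(q)*l(u(s(5))) = 1*(3*(-4)) = 1*(-12) = -12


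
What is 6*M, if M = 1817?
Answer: 10902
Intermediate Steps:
6*M = 6*1817 = 10902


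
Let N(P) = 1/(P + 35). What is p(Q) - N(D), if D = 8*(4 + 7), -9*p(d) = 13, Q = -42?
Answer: -536/369 ≈ -1.4526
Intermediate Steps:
p(d) = -13/9 (p(d) = -⅑*13 = -13/9)
D = 88 (D = 8*11 = 88)
N(P) = 1/(35 + P)
p(Q) - N(D) = -13/9 - 1/(35 + 88) = -13/9 - 1/123 = -536/369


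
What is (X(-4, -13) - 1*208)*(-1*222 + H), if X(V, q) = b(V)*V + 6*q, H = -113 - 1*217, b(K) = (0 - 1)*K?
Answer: 166704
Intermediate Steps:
b(K) = -K
H = -330 (H = -113 - 217 = -330)
X(V, q) = -V² + 6*q (X(V, q) = (-V)*V + 6*q = -V² + 6*q)
(X(-4, -13) - 1*208)*(-1*222 + H) = ((-1*(-4)² + 6*(-13)) - 1*208)*(-1*222 - 330) = ((-1*16 - 78) - 208)*(-222 - 330) = ((-16 - 78) - 208)*(-552) = (-94 - 208)*(-552) = -302*(-552) = 166704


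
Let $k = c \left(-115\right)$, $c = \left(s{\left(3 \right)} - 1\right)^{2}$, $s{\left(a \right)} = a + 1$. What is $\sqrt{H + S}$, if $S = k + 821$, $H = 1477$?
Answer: $\sqrt{1263} \approx 35.539$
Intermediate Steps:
$s{\left(a \right)} = 1 + a$
$c = 9$ ($c = \left(\left(1 + 3\right) - 1\right)^{2} = \left(4 - 1\right)^{2} = 3^{2} = 9$)
$k = -1035$ ($k = 9 \left(-115\right) = -1035$)
$S = -214$ ($S = -1035 + 821 = -214$)
$\sqrt{H + S} = \sqrt{1477 - 214} = \sqrt{1263}$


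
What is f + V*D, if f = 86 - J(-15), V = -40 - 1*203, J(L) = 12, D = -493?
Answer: 119873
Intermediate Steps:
V = -243 (V = -40 - 203 = -243)
f = 74 (f = 86 - 1*12 = 86 - 12 = 74)
f + V*D = 74 - 243*(-493) = 74 + 119799 = 119873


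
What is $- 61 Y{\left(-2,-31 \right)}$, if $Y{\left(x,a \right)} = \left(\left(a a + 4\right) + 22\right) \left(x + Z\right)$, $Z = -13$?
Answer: $903105$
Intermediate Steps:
$Y{\left(x,a \right)} = \left(-13 + x\right) \left(26 + a^{2}\right)$ ($Y{\left(x,a \right)} = \left(\left(a a + 4\right) + 22\right) \left(x - 13\right) = \left(\left(a^{2} + 4\right) + 22\right) \left(-13 + x\right) = \left(\left(4 + a^{2}\right) + 22\right) \left(-13 + x\right) = \left(26 + a^{2}\right) \left(-13 + x\right) = \left(-13 + x\right) \left(26 + a^{2}\right)$)
$- 61 Y{\left(-2,-31 \right)} = - 61 \left(-338 - 13 \left(-31\right)^{2} + 26 \left(-2\right) - 2 \left(-31\right)^{2}\right) = - 61 \left(-338 - 12493 - 52 - 1922\right) = \left(-61\right) \left(-14805\right) = 903105$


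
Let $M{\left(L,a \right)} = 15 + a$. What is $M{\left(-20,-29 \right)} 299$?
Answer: $-4186$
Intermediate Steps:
$M{\left(-20,-29 \right)} 299 = \left(15 - 29\right) 299 = \left(-14\right) 299 = -4186$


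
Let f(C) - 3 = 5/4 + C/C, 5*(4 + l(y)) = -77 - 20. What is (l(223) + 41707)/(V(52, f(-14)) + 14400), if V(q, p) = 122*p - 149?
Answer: 416836/148915 ≈ 2.7992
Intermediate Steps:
l(y) = -117/5 (l(y) = -4 + (-77 - 20)/5 = -4 + (⅕)*(-97) = -4 - 97/5 = -117/5)
f(C) = 21/4 (f(C) = 3 + (5/4 + C/C) = 3 + (5*(¼) + 1) = 3 + (5/4 + 1) = 3 + 9/4 = 21/4)
V(q, p) = -149 + 122*p
(l(223) + 41707)/(V(52, f(-14)) + 14400) = (-117/5 + 41707)/((-149 + 122*(21/4)) + 14400) = 208418/(5*((-149 + 1281/2) + 14400)) = 208418/(5*(983/2 + 14400)) = 208418/(5*(29783/2)) = (208418/5)*(2/29783) = 416836/148915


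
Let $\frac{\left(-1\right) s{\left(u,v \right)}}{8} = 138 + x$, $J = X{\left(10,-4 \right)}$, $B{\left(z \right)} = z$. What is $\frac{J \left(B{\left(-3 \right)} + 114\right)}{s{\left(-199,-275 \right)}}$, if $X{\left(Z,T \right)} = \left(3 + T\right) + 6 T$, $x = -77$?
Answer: $\frac{2775}{488} \approx 5.6865$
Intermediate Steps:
$X{\left(Z,T \right)} = 3 + 7 T$
$J = -25$ ($J = 3 + 7 \left(-4\right) = 3 - 28 = -25$)
$s{\left(u,v \right)} = -488$ ($s{\left(u,v \right)} = - 8 \left(138 - 77\right) = \left(-8\right) 61 = -488$)
$\frac{J \left(B{\left(-3 \right)} + 114\right)}{s{\left(-199,-275 \right)}} = \frac{\left(-25\right) \left(-3 + 114\right)}{-488} = \left(-25\right) 111 \left(- \frac{1}{488}\right) = \left(-2775\right) \left(- \frac{1}{488}\right) = \frac{2775}{488}$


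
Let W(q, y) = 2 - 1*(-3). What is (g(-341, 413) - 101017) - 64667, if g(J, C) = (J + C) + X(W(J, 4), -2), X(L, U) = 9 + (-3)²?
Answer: -165594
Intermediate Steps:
W(q, y) = 5 (W(q, y) = 2 + 3 = 5)
X(L, U) = 18 (X(L, U) = 9 + 9 = 18)
g(J, C) = 18 + C + J (g(J, C) = (J + C) + 18 = (C + J) + 18 = 18 + C + J)
(g(-341, 413) - 101017) - 64667 = ((18 + 413 - 341) - 101017) - 64667 = (90 - 101017) - 64667 = -100927 - 64667 = -165594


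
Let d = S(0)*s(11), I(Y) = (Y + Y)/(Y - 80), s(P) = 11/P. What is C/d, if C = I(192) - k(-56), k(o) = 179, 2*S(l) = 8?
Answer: -1229/28 ≈ -43.893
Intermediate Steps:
S(l) = 4 (S(l) = (½)*8 = 4)
I(Y) = 2*Y/(-80 + Y) (I(Y) = (2*Y)/(-80 + Y) = 2*Y/(-80 + Y))
d = 4 (d = 4*(11/11) = 4*(11*(1/11)) = 4*1 = 4)
C = -1229/7 (C = 2*192/(-80 + 192) - 1*179 = 2*192/112 - 179 = 2*192*(1/112) - 179 = 24/7 - 179 = -1229/7 ≈ -175.57)
C/d = -1229/7/4 = -1229/7*¼ = -1229/28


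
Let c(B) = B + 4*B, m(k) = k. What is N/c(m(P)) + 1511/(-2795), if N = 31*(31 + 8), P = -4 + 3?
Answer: -677342/2795 ≈ -242.34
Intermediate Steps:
P = -1
c(B) = 5*B
N = 1209 (N = 31*39 = 1209)
N/c(m(P)) + 1511/(-2795) = 1209/((5*(-1))) + 1511/(-2795) = 1209/(-5) + 1511*(-1/2795) = 1209*(-⅕) - 1511/2795 = -1209/5 - 1511/2795 = -677342/2795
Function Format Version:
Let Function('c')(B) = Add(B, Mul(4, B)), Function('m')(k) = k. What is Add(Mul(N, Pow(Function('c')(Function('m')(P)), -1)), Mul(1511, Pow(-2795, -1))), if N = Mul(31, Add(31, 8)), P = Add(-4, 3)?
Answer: Rational(-677342, 2795) ≈ -242.34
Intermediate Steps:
P = -1
Function('c')(B) = Mul(5, B)
N = 1209 (N = Mul(31, 39) = 1209)
Add(Mul(N, Pow(Function('c')(Function('m')(P)), -1)), Mul(1511, Pow(-2795, -1))) = Add(Mul(1209, Pow(Mul(5, -1), -1)), Mul(1511, Pow(-2795, -1))) = Add(Mul(1209, Pow(-5, -1)), Mul(1511, Rational(-1, 2795))) = Add(Mul(1209, Rational(-1, 5)), Rational(-1511, 2795)) = Add(Rational(-1209, 5), Rational(-1511, 2795)) = Rational(-677342, 2795)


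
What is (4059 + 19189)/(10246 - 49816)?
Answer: -11624/19785 ≈ -0.58752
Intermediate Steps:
(4059 + 19189)/(10246 - 49816) = 23248/(-39570) = 23248*(-1/39570) = -11624/19785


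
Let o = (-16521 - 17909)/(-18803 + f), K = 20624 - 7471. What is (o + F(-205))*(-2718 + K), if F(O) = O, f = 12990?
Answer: -12075747225/5813 ≈ -2.0774e+6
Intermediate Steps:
K = 13153
o = 34430/5813 (o = (-16521 - 17909)/(-18803 + 12990) = -34430/(-5813) = -34430*(-1/5813) = 34430/5813 ≈ 5.9229)
(o + F(-205))*(-2718 + K) = (34430/5813 - 205)*(-2718 + 13153) = -1157235/5813*10435 = -12075747225/5813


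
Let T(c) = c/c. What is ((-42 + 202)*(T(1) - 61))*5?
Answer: -48000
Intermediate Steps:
T(c) = 1
((-42 + 202)*(T(1) - 61))*5 = ((-42 + 202)*(1 - 61))*5 = (160*(-60))*5 = -9600*5 = -48000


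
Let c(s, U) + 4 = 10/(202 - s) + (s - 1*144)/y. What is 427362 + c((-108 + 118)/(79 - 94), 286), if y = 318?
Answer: 61970270051/145008 ≈ 4.2736e+5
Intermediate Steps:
c(s, U) = -236/53 + 10/(202 - s) + s/318 (c(s, U) = -4 + (10/(202 - s) + (s - 1*144)/318) = -4 + (10/(202 - s) + (s - 144)*(1/318)) = -4 + (10/(202 - s) + (-144 + s)*(1/318)) = -4 + (10/(202 - s) + (-24/53 + s/318)) = -4 + (-24/53 + 10/(202 - s) + s/318) = -236/53 + 10/(202 - s) + s/318)
427362 + c((-108 + 118)/(79 - 94), 286) = 427362 + (282852 + ((-108 + 118)/(79 - 94))² - 1618*(-108 + 118)/(79 - 94))/(318*(-202 + (-108 + 118)/(79 - 94))) = 427362 + (282852 + (10/(-15))² - 16180/(-15))/(318*(-202 + 10/(-15))) = 427362 + (282852 + (10*(-1/15))² - 16180*(-1)/15)/(318*(-202 + 10*(-1/15))) = 427362 + (282852 + (-⅔)² - 1618*(-⅔))/(318*(-202 - ⅔)) = 427362 + (282852 + 4/9 + 3236/3)/(318*(-608/3)) = 427362 + (1/318)*(-3/608)*(2555380/9) = 427362 - 638845/145008 = 61970270051/145008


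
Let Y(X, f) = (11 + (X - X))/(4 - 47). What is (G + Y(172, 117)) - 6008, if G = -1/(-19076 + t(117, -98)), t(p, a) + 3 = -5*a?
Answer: -4802561052/799327 ≈ -6008.3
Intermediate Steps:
t(p, a) = -3 - 5*a
Y(X, f) = -11/43 (Y(X, f) = (11 + 0)/(-43) = 11*(-1/43) = -11/43)
G = 1/18589 (G = -1/(-19076 + (-3 - 5*(-98))) = -1/(-19076 + (-3 + 490)) = -1/(-19076 + 487) = -1/(-18589) = -1*(-1/18589) = 1/18589 ≈ 5.3795e-5)
(G + Y(172, 117)) - 6008 = (1/18589 - 11/43) - 6008 = -204436/799327 - 6008 = -4802561052/799327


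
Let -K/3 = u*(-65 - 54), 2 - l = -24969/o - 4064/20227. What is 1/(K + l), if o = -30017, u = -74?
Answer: -607153859/16038959398219 ≈ -3.7855e-5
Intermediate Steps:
l = 831248843/607153859 (l = 2 - (-24969/(-30017) - 4064/20227) = 2 - (-24969*(-1/30017) - 4064*1/20227) = 2 - (24969/30017 - 4064/20227) = 2 - 1*383058875/607153859 = 2 - 383058875/607153859 = 831248843/607153859 ≈ 1.3691)
K = -26418 (K = -(-222)*(-65 - 54) = -(-222)*(-119) = -3*8806 = -26418)
1/(K + l) = 1/(-26418 + 831248843/607153859) = 1/(-16038959398219/607153859) = -607153859/16038959398219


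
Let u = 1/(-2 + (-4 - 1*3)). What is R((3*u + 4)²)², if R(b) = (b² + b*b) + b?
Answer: 922397641/6561 ≈ 1.4059e+5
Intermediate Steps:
u = -⅑ (u = 1/(-2 + (-4 - 3)) = 1/(-2 - 7) = 1/(-9) = -⅑ ≈ -0.11111)
R(b) = b + 2*b² (R(b) = (b² + b²) + b = 2*b² + b = b + 2*b²)
R((3*u + 4)²)² = ((3*(-⅑) + 4)²*(1 + 2*(3*(-⅑) + 4)²))² = ((-⅓ + 4)²*(1 + 2*(-⅓ + 4)²))² = ((11/3)²*(1 + 2*(11/3)²))² = (121*(1 + 2*(121/9))/9)² = (121*(1 + 242/9)/9)² = ((121/9)*(251/9))² = (30371/81)² = 922397641/6561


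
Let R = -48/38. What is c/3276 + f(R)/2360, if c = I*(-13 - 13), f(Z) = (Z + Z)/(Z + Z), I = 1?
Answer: -1117/148680 ≈ -0.0075128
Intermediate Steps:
R = -24/19 (R = -48*1/38 = -24/19 ≈ -1.2632)
f(Z) = 1 (f(Z) = (2*Z)/((2*Z)) = (2*Z)*(1/(2*Z)) = 1)
c = -26 (c = 1*(-13 - 13) = 1*(-26) = -26)
c/3276 + f(R)/2360 = -26/3276 + 1/2360 = -26*1/3276 + 1*(1/2360) = -1/126 + 1/2360 = -1117/148680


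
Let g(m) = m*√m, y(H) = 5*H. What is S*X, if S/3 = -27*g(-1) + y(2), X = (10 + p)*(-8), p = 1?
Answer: -2640 - 7128*I ≈ -2640.0 - 7128.0*I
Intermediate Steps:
g(m) = m^(3/2)
X = -88 (X = (10 + 1)*(-8) = 11*(-8) = -88)
S = 30 + 81*I (S = 3*(-(-27)*I + 5*2) = 3*(-(-27)*I + 10) = 3*(27*I + 10) = 3*(10 + 27*I) = 30 + 81*I ≈ 30.0 + 81.0*I)
S*X = (30 + 81*I)*(-88) = -2640 - 7128*I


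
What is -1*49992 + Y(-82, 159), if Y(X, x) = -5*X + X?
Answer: -49664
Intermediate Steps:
Y(X, x) = -4*X
-1*49992 + Y(-82, 159) = -1*49992 - 4*(-82) = -49992 + 328 = -49664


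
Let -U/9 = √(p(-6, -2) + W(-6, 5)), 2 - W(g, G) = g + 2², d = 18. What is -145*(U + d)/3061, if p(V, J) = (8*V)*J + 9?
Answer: -2610/3061 + 1305*√109/3061 ≈ 3.5984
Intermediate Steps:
p(V, J) = 9 + 8*J*V (p(V, J) = 8*J*V + 9 = 9 + 8*J*V)
W(g, G) = -2 - g (W(g, G) = 2 - (g + 2²) = 2 - (g + 4) = 2 - (4 + g) = 2 + (-4 - g) = -2 - g)
U = -9*√109 (U = -9*√((9 + 8*(-2)*(-6)) + (-2 - 1*(-6))) = -9*√((9 + 96) + (-2 + 6)) = -9*√(105 + 4) = -9*√109 ≈ -93.963)
-145*(U + d)/3061 = -145*(-9*√109 + 18)/3061 = -145*(18 - 9*√109)*(1/3061) = (-2610 + 1305*√109)*(1/3061) = -2610/3061 + 1305*√109/3061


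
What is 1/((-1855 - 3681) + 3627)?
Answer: -1/1909 ≈ -0.00052383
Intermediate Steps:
1/((-1855 - 3681) + 3627) = 1/(-5536 + 3627) = 1/(-1909) = -1/1909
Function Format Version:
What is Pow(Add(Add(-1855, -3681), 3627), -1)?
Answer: Rational(-1, 1909) ≈ -0.00052383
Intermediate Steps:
Pow(Add(Add(-1855, -3681), 3627), -1) = Pow(Add(-5536, 3627), -1) = Pow(-1909, -1) = Rational(-1, 1909)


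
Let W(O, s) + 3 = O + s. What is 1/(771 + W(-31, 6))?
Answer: 1/743 ≈ 0.0013459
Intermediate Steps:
W(O, s) = -3 + O + s (W(O, s) = -3 + (O + s) = -3 + O + s)
1/(771 + W(-31, 6)) = 1/(771 + (-3 - 31 + 6)) = 1/(771 - 28) = 1/743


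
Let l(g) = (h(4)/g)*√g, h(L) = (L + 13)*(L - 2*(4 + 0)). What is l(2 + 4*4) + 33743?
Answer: 33743 - 34*√2/3 ≈ 33727.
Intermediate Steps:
h(L) = (-8 + L)*(13 + L) (h(L) = (13 + L)*(L - 2*4) = (13 + L)*(L - 8) = (13 + L)*(-8 + L) = (-8 + L)*(13 + L))
l(g) = -68/√g (l(g) = ((-104 + 4² + 5*4)/g)*√g = ((-104 + 16 + 20)/g)*√g = (-68/g)*√g = -68/√g)
l(2 + 4*4) + 33743 = -68/√(2 + 4*4) + 33743 = -68/√(2 + 16) + 33743 = -34*√2/3 + 33743 = 33743 - 34*√2/3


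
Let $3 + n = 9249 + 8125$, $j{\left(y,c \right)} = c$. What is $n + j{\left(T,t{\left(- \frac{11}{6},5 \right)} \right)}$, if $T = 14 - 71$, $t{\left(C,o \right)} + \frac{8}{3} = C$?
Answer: $\frac{34733}{2} \approx 17367.0$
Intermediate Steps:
$t{\left(C,o \right)} = - \frac{8}{3} + C$
$T = -57$
$n = 17371$ ($n = -3 + \left(9249 + 8125\right) = -3 + 17374 = 17371$)
$n + j{\left(T,t{\left(- \frac{11}{6},5 \right)} \right)} = 17371 - \left(\frac{8}{3} + \frac{11}{6}\right) = 17371 - \frac{9}{2} = \frac{34733}{2}$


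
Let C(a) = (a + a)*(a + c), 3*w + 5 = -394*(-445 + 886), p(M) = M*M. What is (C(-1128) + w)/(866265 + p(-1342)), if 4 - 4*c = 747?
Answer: 8717701/8001687 ≈ 1.0895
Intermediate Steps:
p(M) = M²
c = -743/4 (c = 1 - ¼*747 = 1 - 747/4 = -743/4 ≈ -185.75)
w = -173759/3 (w = -5/3 + (-394*(-445 + 886))/3 = -5/3 + (-394*441)/3 = -5/3 + (⅓)*(-173754) = -5/3 - 57918 = -173759/3 ≈ -57920.)
C(a) = 2*a*(-743/4 + a) (C(a) = (a + a)*(a - 743/4) = (2*a)*(-743/4 + a) = 2*a*(-743/4 + a))
(C(-1128) + w)/(866265 + p(-1342)) = ((½)*(-1128)*(-743 + 4*(-1128)) - 173759/3)/(866265 + (-1342)²) = ((½)*(-1128)*(-743 - 4512) - 173759/3)/(866265 + 1800964) = ((½)*(-1128)*(-5255) - 173759/3)/2667229 = (2963820 - 173759/3)*(1/2667229) = (8717701/3)*(1/2667229) = 8717701/8001687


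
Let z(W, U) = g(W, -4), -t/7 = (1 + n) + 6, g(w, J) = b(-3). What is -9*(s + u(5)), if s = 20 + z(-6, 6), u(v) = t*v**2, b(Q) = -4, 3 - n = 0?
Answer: 15606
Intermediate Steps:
n = 3 (n = 3 - 1*0 = 3 + 0 = 3)
g(w, J) = -4
t = -70 (t = -7*((1 + 3) + 6) = -7*(4 + 6) = -7*10 = -70)
u(v) = -70*v**2
z(W, U) = -4
s = 16 (s = 20 - 4 = 16)
-9*(s + u(5)) = -9*(16 - 70*5**2) = -9*(16 - 70*25) = -9*(16 - 1750) = -9*(-1734) = 15606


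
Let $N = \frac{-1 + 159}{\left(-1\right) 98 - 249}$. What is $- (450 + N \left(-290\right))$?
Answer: $- \frac{201970}{347} \approx -582.05$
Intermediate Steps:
$N = - \frac{158}{347}$ ($N = \frac{158}{-98 - 249} = \frac{158}{-347} = 158 \left(- \frac{1}{347}\right) = - \frac{158}{347} \approx -0.45533$)
$- (450 + N \left(-290\right)) = - (450 - - \frac{45820}{347}) = - (450 + \frac{45820}{347}) = \left(-1\right) \frac{201970}{347} = - \frac{201970}{347}$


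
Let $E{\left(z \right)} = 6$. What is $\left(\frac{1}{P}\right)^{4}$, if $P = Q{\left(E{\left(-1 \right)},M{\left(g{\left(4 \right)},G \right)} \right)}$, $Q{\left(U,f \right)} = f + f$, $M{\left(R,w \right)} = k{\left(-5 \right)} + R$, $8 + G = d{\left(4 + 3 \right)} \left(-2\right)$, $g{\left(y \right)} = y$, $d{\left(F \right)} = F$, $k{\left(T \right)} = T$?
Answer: $\frac{1}{16} \approx 0.0625$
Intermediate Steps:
$G = -22$ ($G = -8 + \left(4 + 3\right) \left(-2\right) = -8 + 7 \left(-2\right) = -8 - 14 = -22$)
$M{\left(R,w \right)} = -5 + R$
$Q{\left(U,f \right)} = 2 f$
$P = -2$ ($P = 2 \left(-5 + 4\right) = 2 \left(-1\right) = -2$)
$\left(\frac{1}{P}\right)^{4} = \left(\frac{1}{-2}\right)^{4} = \left(- \frac{1}{2}\right)^{4} = \frac{1}{16}$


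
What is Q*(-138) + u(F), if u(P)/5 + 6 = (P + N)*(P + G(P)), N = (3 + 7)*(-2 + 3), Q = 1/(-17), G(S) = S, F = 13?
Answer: 50458/17 ≈ 2968.1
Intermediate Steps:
Q = -1/17 ≈ -0.058824
N = 10 (N = 10*1 = 10)
u(P) = -30 + 10*P*(10 + P) (u(P) = -30 + 5*((P + 10)*(P + P)) = -30 + 5*((10 + P)*(2*P)) = -30 + 5*(2*P*(10 + P)) = -30 + 10*P*(10 + P))
Q*(-138) + u(F) = -1/17*(-138) + (-30 + 10*13² + 100*13) = 138/17 + (-30 + 10*169 + 1300) = 138/17 + (-30 + 1690 + 1300) = 138/17 + 2960 = 50458/17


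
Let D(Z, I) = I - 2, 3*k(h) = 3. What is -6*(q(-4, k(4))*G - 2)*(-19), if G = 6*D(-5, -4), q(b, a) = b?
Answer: 16188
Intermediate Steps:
k(h) = 1 (k(h) = (⅓)*3 = 1)
D(Z, I) = -2 + I
G = -36 (G = 6*(-2 - 4) = 6*(-6) = -36)
-6*(q(-4, k(4))*G - 2)*(-19) = -6*(-4*(-36) - 2)*(-19) = -6*(144 - 2)*(-19) = -6*142*(-19) = -852*(-19) = 16188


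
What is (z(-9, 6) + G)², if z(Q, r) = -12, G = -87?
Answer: 9801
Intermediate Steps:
(z(-9, 6) + G)² = (-12 - 87)² = (-99)² = 9801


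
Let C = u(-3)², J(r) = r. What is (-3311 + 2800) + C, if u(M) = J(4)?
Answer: -495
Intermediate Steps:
u(M) = 4
C = 16 (C = 4² = 16)
(-3311 + 2800) + C = (-3311 + 2800) + 16 = -511 + 16 = -495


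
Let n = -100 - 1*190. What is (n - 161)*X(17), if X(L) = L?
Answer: -7667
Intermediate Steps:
n = -290 (n = -100 - 190 = -290)
(n - 161)*X(17) = (-290 - 161)*17 = -451*17 = -7667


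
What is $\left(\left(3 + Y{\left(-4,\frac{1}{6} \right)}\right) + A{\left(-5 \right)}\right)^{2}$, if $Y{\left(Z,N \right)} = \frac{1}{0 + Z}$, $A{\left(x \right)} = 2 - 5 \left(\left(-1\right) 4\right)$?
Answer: $\frac{9801}{16} \approx 612.56$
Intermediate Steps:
$A{\left(x \right)} = 22$ ($A{\left(x \right)} = 2 - -20 = 2 + 20 = 22$)
$Y{\left(Z,N \right)} = \frac{1}{Z}$
$\left(\left(3 + Y{\left(-4,\frac{1}{6} \right)}\right) + A{\left(-5 \right)}\right)^{2} = \left(\left(3 + \frac{1}{-4}\right) + 22\right)^{2} = \left(\left(3 - \frac{1}{4}\right) + 22\right)^{2} = \left(\frac{11}{4} + 22\right)^{2} = \left(\frac{99}{4}\right)^{2} = \frac{9801}{16}$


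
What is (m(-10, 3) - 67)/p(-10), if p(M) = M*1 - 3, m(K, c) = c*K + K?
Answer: 107/13 ≈ 8.2308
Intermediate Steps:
m(K, c) = K + K*c (m(K, c) = K*c + K = K + K*c)
p(M) = -3 + M (p(M) = M - 3 = -3 + M)
(m(-10, 3) - 67)/p(-10) = (-10*(1 + 3) - 67)/(-3 - 10) = (-10*4 - 67)/(-13) = (-40 - 67)*(-1/13) = -107*(-1/13) = 107/13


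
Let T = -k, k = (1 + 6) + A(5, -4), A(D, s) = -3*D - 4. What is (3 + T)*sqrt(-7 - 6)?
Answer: 15*I*sqrt(13) ≈ 54.083*I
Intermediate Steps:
A(D, s) = -4 - 3*D
k = -12 (k = (1 + 6) + (-4 - 3*5) = 7 + (-4 - 15) = 7 - 19 = -12)
T = 12 (T = -1*(-12) = 12)
(3 + T)*sqrt(-7 - 6) = (3 + 12)*sqrt(-7 - 6) = 15*sqrt(-13) = 15*(I*sqrt(13)) = 15*I*sqrt(13)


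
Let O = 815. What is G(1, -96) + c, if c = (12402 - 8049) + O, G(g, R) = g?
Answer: 5169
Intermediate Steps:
c = 5168 (c = (12402 - 8049) + 815 = 4353 + 815 = 5168)
G(1, -96) + c = 1 + 5168 = 5169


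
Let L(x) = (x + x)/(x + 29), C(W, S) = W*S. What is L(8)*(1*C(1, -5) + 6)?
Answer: 16/37 ≈ 0.43243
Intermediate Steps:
C(W, S) = S*W
L(x) = 2*x/(29 + x) (L(x) = (2*x)/(29 + x) = 2*x/(29 + x))
L(8)*(1*C(1, -5) + 6) = (2*8/(29 + 8))*(1*(-5*1) + 6) = (2*8/37)*(1*(-5) + 6) = (2*8*(1/37))*(-5 + 6) = (16/37)*1 = 16/37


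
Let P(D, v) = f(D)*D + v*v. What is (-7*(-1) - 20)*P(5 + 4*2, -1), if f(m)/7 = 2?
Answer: -2379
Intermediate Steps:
f(m) = 14 (f(m) = 7*2 = 14)
P(D, v) = v**2 + 14*D (P(D, v) = 14*D + v*v = 14*D + v**2 = v**2 + 14*D)
(-7*(-1) - 20)*P(5 + 4*2, -1) = (-7*(-1) - 20)*((-1)**2 + 14*(5 + 4*2)) = (7 - 20)*(1 + 14*(5 + 8)) = -13*(1 + 14*13) = -13*(1 + 182) = -13*183 = -2379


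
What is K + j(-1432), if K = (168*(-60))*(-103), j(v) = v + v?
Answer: 1035376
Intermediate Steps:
j(v) = 2*v
K = 1038240 (K = -10080*(-103) = 1038240)
K + j(-1432) = 1038240 + 2*(-1432) = 1038240 - 2864 = 1035376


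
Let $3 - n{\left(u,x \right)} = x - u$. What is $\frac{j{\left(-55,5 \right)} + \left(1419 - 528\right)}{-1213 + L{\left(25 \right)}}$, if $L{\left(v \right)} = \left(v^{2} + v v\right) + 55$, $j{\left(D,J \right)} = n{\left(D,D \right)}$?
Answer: $\frac{447}{46} \approx 9.7174$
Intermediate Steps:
$n{\left(u,x \right)} = 3 + u - x$ ($n{\left(u,x \right)} = 3 - \left(x - u\right) = 3 + \left(u - x\right) = 3 + u - x$)
$j{\left(D,J \right)} = 3$ ($j{\left(D,J \right)} = 3 + D - D = 3$)
$L{\left(v \right)} = 55 + 2 v^{2}$ ($L{\left(v \right)} = \left(v^{2} + v^{2}\right) + 55 = 2 v^{2} + 55 = 55 + 2 v^{2}$)
$\frac{j{\left(-55,5 \right)} + \left(1419 - 528\right)}{-1213 + L{\left(25 \right)}} = \frac{3 + \left(1419 - 528\right)}{-1213 + \left(55 + 2 \cdot 25^{2}\right)} = \frac{3 + 891}{-1213 + \left(55 + 2 \cdot 625\right)} = \frac{894}{-1213 + \left(55 + 1250\right)} = \frac{894}{-1213 + 1305} = \frac{894}{92} = 894 \cdot \frac{1}{92} = \frac{447}{46}$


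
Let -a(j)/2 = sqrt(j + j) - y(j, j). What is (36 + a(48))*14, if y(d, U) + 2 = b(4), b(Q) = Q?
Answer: 560 - 112*sqrt(6) ≈ 285.66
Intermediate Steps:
y(d, U) = 2 (y(d, U) = -2 + 4 = 2)
a(j) = 4 - 2*sqrt(2)*sqrt(j) (a(j) = -2*(sqrt(j + j) - 1*2) = -2*(sqrt(2*j) - 2) = -2*(sqrt(2)*sqrt(j) - 2) = -2*(-2 + sqrt(2)*sqrt(j)) = 4 - 2*sqrt(2)*sqrt(j))
(36 + a(48))*14 = (36 + (4 - 2*sqrt(2)*sqrt(48)))*14 = (36 + (4 - 2*sqrt(2)*4*sqrt(3)))*14 = (36 + (4 - 8*sqrt(6)))*14 = (40 - 8*sqrt(6))*14 = 560 - 112*sqrt(6)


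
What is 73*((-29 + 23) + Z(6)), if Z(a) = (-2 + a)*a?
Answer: 1314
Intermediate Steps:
Z(a) = a*(-2 + a)
73*((-29 + 23) + Z(6)) = 73*((-29 + 23) + 6*(-2 + 6)) = 73*(-6 + 6*4) = 73*(-6 + 24) = 73*18 = 1314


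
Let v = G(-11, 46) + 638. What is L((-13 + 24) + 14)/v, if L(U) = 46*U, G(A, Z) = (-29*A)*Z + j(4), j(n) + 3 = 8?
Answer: 1150/15317 ≈ 0.075080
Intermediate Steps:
j(n) = 5 (j(n) = -3 + 8 = 5)
G(A, Z) = 5 - 29*A*Z (G(A, Z) = (-29*A)*Z + 5 = -29*A*Z + 5 = 5 - 29*A*Z)
v = 15317 (v = (5 - 29*(-11)*46) + 638 = (5 + 14674) + 638 = 14679 + 638 = 15317)
L((-13 + 24) + 14)/v = (46*((-13 + 24) + 14))/15317 = (46*(11 + 14))*(1/15317) = (46*25)*(1/15317) = 1150*(1/15317) = 1150/15317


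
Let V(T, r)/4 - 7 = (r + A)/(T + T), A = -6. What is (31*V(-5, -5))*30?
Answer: 30132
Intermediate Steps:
V(T, r) = 28 + 2*(-6 + r)/T (V(T, r) = 28 + 4*((r - 6)/(T + T)) = 28 + 4*((-6 + r)/((2*T))) = 28 + 4*((-6 + r)*(1/(2*T))) = 28 + 4*((-6 + r)/(2*T)) = 28 + 2*(-6 + r)/T)
(31*V(-5, -5))*30 = (31*(2*(-6 - 5 + 14*(-5))/(-5)))*30 = (31*(2*(-⅕)*(-6 - 5 - 70)))*30 = (31*(2*(-⅕)*(-81)))*30 = (31*(162/5))*30 = (5022/5)*30 = 30132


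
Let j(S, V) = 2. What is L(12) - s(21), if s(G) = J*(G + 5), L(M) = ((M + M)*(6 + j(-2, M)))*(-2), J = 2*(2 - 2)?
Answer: -384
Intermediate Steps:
J = 0 (J = 2*0 = 0)
L(M) = -32*M (L(M) = ((M + M)*(6 + 2))*(-2) = ((2*M)*8)*(-2) = (16*M)*(-2) = -32*M)
s(G) = 0 (s(G) = 0*(G + 5) = 0*(5 + G) = 0)
L(12) - s(21) = -32*12 - 1*0 = -384 + 0 = -384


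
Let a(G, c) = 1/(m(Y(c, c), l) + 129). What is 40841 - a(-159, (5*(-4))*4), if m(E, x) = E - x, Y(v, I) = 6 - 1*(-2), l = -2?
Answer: 5676898/139 ≈ 40841.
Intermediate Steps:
Y(v, I) = 8 (Y(v, I) = 6 + 2 = 8)
a(G, c) = 1/139 (a(G, c) = 1/((8 - 1*(-2)) + 129) = 1/((8 + 2) + 129) = 1/(10 + 129) = 1/139)
40841 - a(-159, (5*(-4))*4) = 40841 - 1*1/139 = 40841 - 1/139 = 5676898/139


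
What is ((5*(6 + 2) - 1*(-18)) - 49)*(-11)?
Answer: -99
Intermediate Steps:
((5*(6 + 2) - 1*(-18)) - 49)*(-11) = ((5*8 + 18) - 49)*(-11) = ((40 + 18) - 49)*(-11) = (58 - 49)*(-11) = 9*(-11) = -99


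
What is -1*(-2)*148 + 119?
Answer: 415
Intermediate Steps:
-1*(-2)*148 + 119 = 2*148 + 119 = 296 + 119 = 415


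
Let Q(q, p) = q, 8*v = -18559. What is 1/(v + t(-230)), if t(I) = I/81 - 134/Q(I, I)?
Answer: -74520/173045269 ≈ -0.00043064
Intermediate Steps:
v = -18559/8 (v = (⅛)*(-18559) = -18559/8 ≈ -2319.9)
t(I) = -134/I + I/81 (t(I) = I/81 - 134/I = -134/I + I/81)
1/(v + t(-230)) = 1/(-18559/8 + (-134/(-230) + (1/81)*(-230))) = 1/(-18559/8 + (-134*(-1/230) - 230/81)) = 1/(-18559/8 + (67/115 - 230/81)) = 1/(-18559/8 - 21023/9315) = 1/(-173045269/74520) = -74520/173045269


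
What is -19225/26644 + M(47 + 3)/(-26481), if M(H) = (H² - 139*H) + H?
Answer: -391863625/705559764 ≈ -0.55539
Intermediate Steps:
M(H) = H² - 138*H
-19225/26644 + M(47 + 3)/(-26481) = -19225/26644 + ((47 + 3)*(-138 + (47 + 3)))/(-26481) = -19225*1/26644 + (50*(-138 + 50))*(-1/26481) = -19225/26644 + (50*(-88))*(-1/26481) = -19225/26644 - 4400*(-1/26481) = -19225/26644 + 4400/26481 = -391863625/705559764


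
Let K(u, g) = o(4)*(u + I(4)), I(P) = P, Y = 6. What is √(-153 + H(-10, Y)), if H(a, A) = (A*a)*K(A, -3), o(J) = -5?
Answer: √2847 ≈ 53.357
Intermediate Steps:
K(u, g) = -20 - 5*u (K(u, g) = -5*(u + 4) = -5*(4 + u) = -20 - 5*u)
H(a, A) = A*a*(-20 - 5*A) (H(a, A) = (A*a)*(-20 - 5*A) = A*a*(-20 - 5*A))
√(-153 + H(-10, Y)) = √(-153 + 5*6*(-10)*(-4 - 1*6)) = √(-153 + 5*6*(-10)*(-4 - 6)) = √(-153 + 5*6*(-10)*(-10)) = √(-153 + 3000) = √2847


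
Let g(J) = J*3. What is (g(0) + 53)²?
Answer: 2809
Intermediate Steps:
g(J) = 3*J
(g(0) + 53)² = (3*0 + 53)² = (0 + 53)² = 53² = 2809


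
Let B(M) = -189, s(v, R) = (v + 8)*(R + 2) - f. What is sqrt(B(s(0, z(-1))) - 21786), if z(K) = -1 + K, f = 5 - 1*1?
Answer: 5*I*sqrt(879) ≈ 148.24*I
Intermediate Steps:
f = 4 (f = 5 - 1 = 4)
s(v, R) = -4 + (2 + R)*(8 + v) (s(v, R) = (v + 8)*(R + 2) - 1*4 = (8 + v)*(2 + R) - 4 = (2 + R)*(8 + v) - 4 = -4 + (2 + R)*(8 + v))
sqrt(B(s(0, z(-1))) - 21786) = sqrt(-189 - 21786) = sqrt(-21975) = 5*I*sqrt(879)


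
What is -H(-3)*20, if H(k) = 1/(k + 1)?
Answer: 10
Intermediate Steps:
H(k) = 1/(1 + k)
-H(-3)*20 = -1/(1 - 3)*20 = -1/(-2)*20 = -1*(-1/2)*20 = (1/2)*20 = 10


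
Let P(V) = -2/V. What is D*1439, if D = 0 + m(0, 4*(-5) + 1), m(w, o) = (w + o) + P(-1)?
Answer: -24463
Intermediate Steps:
m(w, o) = 2 + o + w (m(w, o) = (w + o) - 2/(-1) = (o + w) - 2*(-1) = (o + w) + 2 = 2 + o + w)
D = -17 (D = 0 + (2 + (4*(-5) + 1) + 0) = 0 + (2 + (-20 + 1) + 0) = 0 + (2 - 19 + 0) = 0 - 17 = -17)
D*1439 = -17*1439 = -24463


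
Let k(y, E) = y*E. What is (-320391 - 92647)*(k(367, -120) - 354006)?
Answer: 164408123748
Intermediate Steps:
k(y, E) = E*y
(-320391 - 92647)*(k(367, -120) - 354006) = (-320391 - 92647)*(-120*367 - 354006) = -413038*(-44040 - 354006) = -413038*(-398046) = 164408123748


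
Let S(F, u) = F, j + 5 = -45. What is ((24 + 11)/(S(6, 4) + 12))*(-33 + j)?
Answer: -2905/18 ≈ -161.39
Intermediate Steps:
j = -50 (j = -5 - 45 = -50)
((24 + 11)/(S(6, 4) + 12))*(-33 + j) = ((24 + 11)/(6 + 12))*(-33 - 50) = (35/18)*(-83) = -2905/18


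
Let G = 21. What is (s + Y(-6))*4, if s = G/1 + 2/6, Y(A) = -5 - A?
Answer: 268/3 ≈ 89.333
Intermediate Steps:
s = 64/3 (s = 21/1 + 2/6 = 21*1 + 2*(1/6) = 21 + 1/3 = 64/3 ≈ 21.333)
(s + Y(-6))*4 = (64/3 + (-5 - 1*(-6)))*4 = (64/3 + (-5 + 6))*4 = (64/3 + 1)*4 = (67/3)*4 = 268/3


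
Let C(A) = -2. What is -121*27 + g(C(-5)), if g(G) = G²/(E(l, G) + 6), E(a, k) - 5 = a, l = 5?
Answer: -13067/4 ≈ -3266.8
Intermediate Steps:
E(a, k) = 5 + a
g(G) = G²/16 (g(G) = G²/((5 + 5) + 6) = G²/(10 + 6) = G²/16)
-121*27 + g(C(-5)) = -121*27 + (1/16)*(-2)² = -3267 + (1/16)*4 = -3267 + ¼ = -13067/4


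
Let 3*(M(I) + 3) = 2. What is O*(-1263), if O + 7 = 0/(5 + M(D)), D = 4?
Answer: 8841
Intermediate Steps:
M(I) = -7/3 (M(I) = -3 + (⅓)*2 = -3 + ⅔ = -7/3)
O = -7 (O = -7 + 0/(5 - 7/3) = -7 + 0/(8/3) = -7 + 0*(3/8) = -7 + 0 = -7)
O*(-1263) = -7*(-1263) = 8841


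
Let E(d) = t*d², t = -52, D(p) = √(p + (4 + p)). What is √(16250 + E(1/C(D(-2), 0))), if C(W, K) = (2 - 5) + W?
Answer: √146198/3 ≈ 127.45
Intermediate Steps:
D(p) = √(4 + 2*p)
C(W, K) = -3 + W
E(d) = -52*d²
√(16250 + E(1/C(D(-2), 0))) = √(16250 - 52/(-3 + √(4 + 2*(-2)))²) = √(16250 - 52/(-3 + √(4 - 4))²) = √(16250 - 52/(-3 + √0)²) = √(16250 - 52/(-3 + 0)²) = √(16250 - 52*(1/(-3))²) = √(16250 - 52*(-⅓)²) = √(16250 - 52*⅑) = √(16250 - 52/9) = √(146198/9) = √146198/3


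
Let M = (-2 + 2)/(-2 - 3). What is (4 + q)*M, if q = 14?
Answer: 0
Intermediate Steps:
M = 0 (M = 0/(-5) = 0*(-⅕) = 0)
(4 + q)*M = (4 + 14)*0 = 18*0 = 0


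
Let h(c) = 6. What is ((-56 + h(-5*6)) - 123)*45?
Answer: -7785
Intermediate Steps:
((-56 + h(-5*6)) - 123)*45 = ((-56 + 6) - 123)*45 = (-50 - 123)*45 = -173*45 = -7785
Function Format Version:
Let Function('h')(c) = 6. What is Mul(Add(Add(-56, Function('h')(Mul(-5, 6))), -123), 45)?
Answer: -7785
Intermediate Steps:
Mul(Add(Add(-56, Function('h')(Mul(-5, 6))), -123), 45) = Mul(Add(Add(-56, 6), -123), 45) = Mul(Add(-50, -123), 45) = Mul(-173, 45) = -7785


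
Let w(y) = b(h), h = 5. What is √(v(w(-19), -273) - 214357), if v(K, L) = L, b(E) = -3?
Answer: 13*I*√1270 ≈ 463.28*I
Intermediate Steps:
w(y) = -3
√(v(w(-19), -273) - 214357) = √(-273 - 214357) = √(-214630) = 13*I*√1270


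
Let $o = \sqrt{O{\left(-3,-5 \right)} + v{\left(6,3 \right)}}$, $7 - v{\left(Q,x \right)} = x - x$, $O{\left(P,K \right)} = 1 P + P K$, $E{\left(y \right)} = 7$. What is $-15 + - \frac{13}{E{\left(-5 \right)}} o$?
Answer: $-15 - \frac{13 \sqrt{19}}{7} \approx -23.095$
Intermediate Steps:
$O{\left(P,K \right)} = P + K P$
$v{\left(Q,x \right)} = 7$ ($v{\left(Q,x \right)} = 7 - \left(x - x\right) = 7 - 0 = 7 + 0 = 7$)
$o = \sqrt{19}$ ($o = \sqrt{- 3 \left(1 - 5\right) + 7} = \sqrt{\left(-3\right) \left(-4\right) + 7} = \sqrt{12 + 7} = \sqrt{19} \approx 4.3589$)
$-15 + - \frac{13}{E{\left(-5 \right)}} o = -15 + - \frac{13}{7} \sqrt{19} = -15 + \left(-13\right) \frac{1}{7} \sqrt{19} = -15 - \frac{13 \sqrt{19}}{7}$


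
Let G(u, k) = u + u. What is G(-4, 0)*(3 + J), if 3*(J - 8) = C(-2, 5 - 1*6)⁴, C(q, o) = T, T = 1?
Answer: -272/3 ≈ -90.667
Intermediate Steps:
C(q, o) = 1
G(u, k) = 2*u
J = 25/3 (J = 8 + (⅓)*1⁴ = 8 + (⅓)*1 = 8 + ⅓ = 25/3 ≈ 8.3333)
G(-4, 0)*(3 + J) = (2*(-4))*(3 + 25/3) = -8*34/3 = -272/3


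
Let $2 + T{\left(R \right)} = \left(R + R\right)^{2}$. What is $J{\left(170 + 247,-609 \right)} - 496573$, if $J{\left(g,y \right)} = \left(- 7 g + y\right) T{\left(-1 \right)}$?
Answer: $-503629$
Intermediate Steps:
$T{\left(R \right)} = -2 + 4 R^{2}$ ($T{\left(R \right)} = -2 + \left(R + R\right)^{2} = -2 + \left(2 R\right)^{2} = -2 + 4 R^{2}$)
$J{\left(g,y \right)} = - 14 g + 2 y$ ($J{\left(g,y \right)} = \left(- 7 g + y\right) \left(-2 + 4 \left(-1\right)^{2}\right) = \left(y - 7 g\right) \left(-2 + 4 \cdot 1\right) = \left(y - 7 g\right) \left(-2 + 4\right) = \left(y - 7 g\right) 2 = - 14 g + 2 y$)
$J{\left(170 + 247,-609 \right)} - 496573 = \left(- 14 \left(170 + 247\right) + 2 \left(-609\right)\right) - 496573 = \left(\left(-14\right) 417 - 1218\right) - 496573 = \left(-5838 - 1218\right) - 496573 = -7056 - 496573 = -503629$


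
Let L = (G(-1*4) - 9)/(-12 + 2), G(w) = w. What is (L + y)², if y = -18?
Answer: 27889/100 ≈ 278.89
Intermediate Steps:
L = 13/10 (L = (-1*4 - 9)/(-12 + 2) = (-4 - 9)/(-10) = -13*(-⅒) = 13/10 ≈ 1.3000)
(L + y)² = (13/10 - 18)² = (-167/10)² = 27889/100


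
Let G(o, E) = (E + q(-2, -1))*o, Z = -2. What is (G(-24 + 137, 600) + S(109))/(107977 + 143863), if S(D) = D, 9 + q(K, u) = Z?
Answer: 33333/125920 ≈ 0.26472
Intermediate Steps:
q(K, u) = -11 (q(K, u) = -9 - 2 = -11)
G(o, E) = o*(-11 + E) (G(o, E) = (E - 11)*o = (-11 + E)*o = o*(-11 + E))
(G(-24 + 137, 600) + S(109))/(107977 + 143863) = ((-24 + 137)*(-11 + 600) + 109)/(107977 + 143863) = (113*589 + 109)/251840 = (66557 + 109)*(1/251840) = 66666*(1/251840) = 33333/125920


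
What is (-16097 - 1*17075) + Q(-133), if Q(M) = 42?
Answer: -33130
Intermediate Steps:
(-16097 - 1*17075) + Q(-133) = (-16097 - 1*17075) + 42 = (-16097 - 17075) + 42 = -33172 + 42 = -33130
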